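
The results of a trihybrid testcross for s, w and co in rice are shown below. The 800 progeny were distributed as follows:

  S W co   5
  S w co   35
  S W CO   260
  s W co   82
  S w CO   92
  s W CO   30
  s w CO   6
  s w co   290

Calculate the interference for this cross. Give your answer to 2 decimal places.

The two most frequent reciprocal classes, S W CO and s w co, are the parental types, so the F1 was S W CO / s w co.
The two rarest classes, S W co and s w CO, are the double crossovers. Comparing them with the parentals, only the co allele has switched, so co is the middle locus and the order is w – co – s.
w–co: (174 + 11)/800 = 0.2313; co–s: (65 + 11)/800 = 0.0950.
Expected DCO frequency = 0.2313 × 0.0950 ≈ 0.02197; observed = 11/800 ≈ 0.01375.
Coefficient of coincidence = 0.01375/0.02197 ≈ 0.63; interference = 1 − 0.63 = 0.37.

0.37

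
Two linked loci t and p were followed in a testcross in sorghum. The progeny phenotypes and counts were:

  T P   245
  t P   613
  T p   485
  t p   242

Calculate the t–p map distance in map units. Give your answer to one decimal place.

The two most frequent classes, T p (485) and t P (613), are the parental types, so the F1 was T p / t P.
The recombinant classes are T P and t p: 245 + 242 = 487.
Recombination frequency = 487/1585 = 0.3073 ≈ 30.7%, i.e. 30.7 map units.

30.7 map units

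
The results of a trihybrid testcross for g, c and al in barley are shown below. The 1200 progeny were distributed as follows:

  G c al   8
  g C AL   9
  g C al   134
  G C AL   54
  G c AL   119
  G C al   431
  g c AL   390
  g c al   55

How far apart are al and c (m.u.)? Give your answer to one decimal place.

10.5 m.u.

The two most frequent reciprocal classes, G C al and g c AL, are the parental types, so the F1 was G C al / g c AL.
The two rarest classes, G c al and g C AL, are the double crossovers. Comparing them with the parentals, only the c allele has switched, so c is the middle locus and the order is g – c – al.
Crossovers in the c–al interval produce the single-crossover classes G C AL and g c al (54 + 55 = 109) plus the double crossovers (17).
RF(c–al) = (109 + 17) / 1200 = 126/1200 = 0.1050 → 10.5 m.u.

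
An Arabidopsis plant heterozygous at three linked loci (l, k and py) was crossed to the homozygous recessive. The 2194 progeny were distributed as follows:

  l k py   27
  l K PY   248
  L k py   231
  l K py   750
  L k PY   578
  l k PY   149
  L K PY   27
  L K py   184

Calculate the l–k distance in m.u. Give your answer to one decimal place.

17.6 m.u.

The two most frequent reciprocal classes, L k PY and l K py, are the parental types, so the F1 was L k PY / l K py.
The two rarest classes, L K PY and l k py, are the double crossovers. Comparing them with the parentals, only the k allele has switched, so k is the middle locus and the order is l – k – py.
Crossovers in the l–k interval produce the single-crossover classes l k PY and L K py (149 + 184 = 333) plus the double crossovers (54).
RF(l–k) = (333 + 54) / 2194 = 387/2194 = 0.1764 → 17.6 m.u.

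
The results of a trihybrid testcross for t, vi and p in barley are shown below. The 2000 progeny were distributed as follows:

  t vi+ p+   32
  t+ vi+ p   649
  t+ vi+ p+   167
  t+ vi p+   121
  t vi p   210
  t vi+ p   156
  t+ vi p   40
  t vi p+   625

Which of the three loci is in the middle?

The two most frequent reciprocal classes, t+ vi+ p and t vi p+, are the parental types, so the F1 was t+ vi+ p / t vi p+.
The two rarest classes, t+ vi p and t vi+ p+, are the double crossovers. Comparing them with the parentals, only the vi allele has switched, so vi is the middle locus and the order is t – vi – p.

vi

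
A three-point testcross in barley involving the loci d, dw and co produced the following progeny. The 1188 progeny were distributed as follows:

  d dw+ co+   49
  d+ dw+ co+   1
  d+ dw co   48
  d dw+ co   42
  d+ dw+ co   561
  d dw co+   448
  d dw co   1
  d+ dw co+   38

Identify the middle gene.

The two most frequent reciprocal classes, d+ dw+ co and d dw co+, are the parental types, so the F1 was d+ dw+ co / d dw co+.
The two rarest classes, d+ dw+ co+ and d dw co, are the double crossovers. Comparing them with the parentals, only the co allele has switched, so co is the middle locus and the order is dw – co – d.

co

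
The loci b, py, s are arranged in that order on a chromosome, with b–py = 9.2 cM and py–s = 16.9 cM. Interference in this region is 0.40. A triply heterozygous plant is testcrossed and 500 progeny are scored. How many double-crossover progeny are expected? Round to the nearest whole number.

Map distances give recombination frequencies of 0.092 and 0.169 for the two intervals.
With interference 0.40 (so coincidence = 0.60), expected double-crossover frequency = 0.092 × 0.169 × 0.60 = 0.00933.
Expected number = 0.00933 × 500 = 4.66 ≈ 5.

5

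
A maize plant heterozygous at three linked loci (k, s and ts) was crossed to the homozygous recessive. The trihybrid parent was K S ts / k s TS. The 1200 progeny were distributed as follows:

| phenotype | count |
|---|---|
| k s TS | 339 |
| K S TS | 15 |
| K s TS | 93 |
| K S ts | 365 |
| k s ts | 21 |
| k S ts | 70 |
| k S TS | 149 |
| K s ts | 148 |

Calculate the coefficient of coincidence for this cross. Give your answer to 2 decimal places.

The two rarest classes, K S TS and k s ts, are the double crossovers. Comparing them with the parentals, only the ts allele has switched, so ts is the middle locus and the order is k – ts – s.
k–ts: (163 + 36)/1200 = 0.1658; ts–s: (297 + 36)/1200 = 0.2775.
Expected DCO frequency = 0.1658 × 0.2775 ≈ 0.04601; observed = 36/1200 ≈ 0.03000.
Coefficient of coincidence = 0.03000/0.04601 ≈ 0.65.

0.65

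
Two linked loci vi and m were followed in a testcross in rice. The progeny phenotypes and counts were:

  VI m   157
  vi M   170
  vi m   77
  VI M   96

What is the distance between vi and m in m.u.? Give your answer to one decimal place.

The two most frequent classes, VI m (157) and vi M (170), are the parental types, so the F1 was VI m / vi M.
The recombinant classes are VI M and vi m: 96 + 77 = 173.
Recombination frequency = 173/500 = 0.3460 ≈ 34.6%, i.e. 34.6 m.u.

34.6 m.u.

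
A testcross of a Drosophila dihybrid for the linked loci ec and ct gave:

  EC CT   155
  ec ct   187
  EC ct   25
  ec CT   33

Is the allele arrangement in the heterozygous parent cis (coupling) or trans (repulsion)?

The two most frequent classes are EC CT (155) and ec ct (187); these are the parental (non-recombinant) types.
So the F1 carried EC CT on one chromosome and ec ct on the other — the recessive alleles are on the same chromosome (cis / coupling).

cis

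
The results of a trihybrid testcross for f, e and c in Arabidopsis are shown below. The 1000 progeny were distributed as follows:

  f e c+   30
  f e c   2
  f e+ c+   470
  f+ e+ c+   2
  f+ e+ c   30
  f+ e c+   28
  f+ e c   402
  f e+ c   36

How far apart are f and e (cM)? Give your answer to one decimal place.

6.4 cM

The two most frequent reciprocal classes, f+ e c and f e+ c+, are the parental types, so the F1 was f+ e c / f e+ c+.
The two rarest classes, f e c and f+ e+ c+, are the double crossovers. Comparing them with the parentals, only the f allele has switched, so f is the middle locus and the order is c – f – e.
Crossovers in the f–e interval produce the single-crossover classes f+ e+ c and f e c+ (30 + 30 = 60) plus the double crossovers (4).
RF(f–e) = (60 + 4) / 1000 = 64/1000 = 0.0640 → 6.4 cM.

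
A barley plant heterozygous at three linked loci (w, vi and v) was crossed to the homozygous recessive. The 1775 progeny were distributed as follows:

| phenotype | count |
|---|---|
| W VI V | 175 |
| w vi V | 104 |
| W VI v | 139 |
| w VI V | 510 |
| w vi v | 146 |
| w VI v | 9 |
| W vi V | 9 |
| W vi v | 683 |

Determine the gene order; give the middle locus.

v

The two most frequent reciprocal classes, w VI V and W vi v, are the parental types, so the F1 was w VI V / W vi v.
The two rarest classes, w VI v and W vi V, are the double crossovers. Comparing them with the parentals, only the v allele has switched, so v is the middle locus and the order is vi – v – w.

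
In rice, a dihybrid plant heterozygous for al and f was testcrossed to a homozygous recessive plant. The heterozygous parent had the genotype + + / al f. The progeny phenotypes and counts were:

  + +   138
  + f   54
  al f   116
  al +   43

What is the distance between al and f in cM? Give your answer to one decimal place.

The recombinant classes are + f and al +: 54 + 43 = 97.
Recombination frequency = 97/351 = 0.2764 ≈ 27.6%, i.e. 27.6 cM.

27.6 cM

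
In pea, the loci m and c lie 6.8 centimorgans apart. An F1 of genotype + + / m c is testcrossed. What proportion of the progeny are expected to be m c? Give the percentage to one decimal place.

46.6%

A map distance of 6.8 centimorgans corresponds to a recombination frequency of 0.068.
The F1 is + + / m c, so m c is a parental gamete class with expected frequency (1 − r)/2 = 0.932/2 = 0.4660.
That is 0.4660 = 46.6% of the progeny.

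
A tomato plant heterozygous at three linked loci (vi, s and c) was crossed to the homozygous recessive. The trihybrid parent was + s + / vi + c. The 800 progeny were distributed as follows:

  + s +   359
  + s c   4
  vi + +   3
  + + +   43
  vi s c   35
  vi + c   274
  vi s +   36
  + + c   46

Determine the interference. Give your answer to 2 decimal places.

The two rarest classes, + s c and vi + +, are the double crossovers. Comparing them with the parentals, only the c allele has switched, so c is the middle locus and the order is vi – c – s.
vi–c: (82 + 7)/800 = 0.1113; c–s: (78 + 7)/800 = 0.1062.
Expected DCO frequency = 0.1113 × 0.1062 ≈ 0.01182; observed = 7/800 ≈ 0.00875.
Coefficient of coincidence = 0.00875/0.01182 ≈ 0.74; interference = 1 − 0.74 = 0.26.

0.26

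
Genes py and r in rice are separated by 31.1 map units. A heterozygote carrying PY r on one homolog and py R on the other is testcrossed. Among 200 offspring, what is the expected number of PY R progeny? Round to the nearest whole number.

31

A map distance of 31.1 map units corresponds to a recombination frequency of 0.311.
The F1 is PY r / py R, so PY R is a recombinant gamete class with expected frequency r/2 = 0.311/2 = 0.1555.
Expected number = 0.1555 × 200 = 31.10 ≈ 31.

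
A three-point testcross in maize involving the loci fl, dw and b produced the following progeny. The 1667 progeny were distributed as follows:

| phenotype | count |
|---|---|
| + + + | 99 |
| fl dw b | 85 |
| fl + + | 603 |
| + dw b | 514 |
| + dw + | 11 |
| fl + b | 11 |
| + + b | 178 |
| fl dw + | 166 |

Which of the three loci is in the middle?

b

The two most frequent reciprocal classes, fl + + and + dw b, are the parental types, so the F1 was fl + + / + dw b.
The two rarest classes, fl + b and + dw +, are the double crossovers. Comparing them with the parentals, only the b allele has switched, so b is the middle locus and the order is fl – b – dw.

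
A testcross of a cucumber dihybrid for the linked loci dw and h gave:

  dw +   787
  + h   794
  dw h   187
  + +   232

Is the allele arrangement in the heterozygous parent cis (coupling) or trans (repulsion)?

The two most frequent classes are + h (794) and dw + (787); these are the parental (non-recombinant) types.
So the F1 carried + h on one chromosome and dw + on the other — the recessive alleles are on opposite chromosomes (trans / repulsion).

trans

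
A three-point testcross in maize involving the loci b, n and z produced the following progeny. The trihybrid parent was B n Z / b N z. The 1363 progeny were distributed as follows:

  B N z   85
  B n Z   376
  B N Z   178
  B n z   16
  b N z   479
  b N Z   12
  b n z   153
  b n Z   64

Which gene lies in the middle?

The two rarest classes, B n z and b N Z, are the double crossovers. Comparing them with the parentals, only the z allele has switched, so z is the middle locus and the order is n – z – b.

z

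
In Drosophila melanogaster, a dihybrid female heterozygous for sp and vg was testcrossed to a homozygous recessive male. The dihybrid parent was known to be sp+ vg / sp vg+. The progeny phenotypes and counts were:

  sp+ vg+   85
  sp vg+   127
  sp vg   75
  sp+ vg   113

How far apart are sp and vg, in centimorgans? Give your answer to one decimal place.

40.0 centimorgans

The recombinant classes are sp+ vg+ and sp vg: 85 + 75 = 160.
Recombination frequency = 160/400 = 0.4000 ≈ 40.0%, i.e. 40.0 centimorgans.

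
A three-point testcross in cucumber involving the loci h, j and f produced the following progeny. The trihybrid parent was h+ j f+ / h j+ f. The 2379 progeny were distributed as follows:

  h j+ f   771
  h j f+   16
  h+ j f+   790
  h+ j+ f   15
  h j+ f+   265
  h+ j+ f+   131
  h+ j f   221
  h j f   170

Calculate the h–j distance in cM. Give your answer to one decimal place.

14.0 cM

The two rarest classes, h j f+ and h+ j+ f, are the double crossovers. Comparing them with the parentals, only the h allele has switched, so h is the middle locus and the order is j – h – f.
Crossovers in the j–h interval produce the single-crossover classes h+ j+ f+ and h j f (131 + 170 = 301) plus the double crossovers (31).
RF(j–h) = (301 + 31) / 2379 = 332/2379 = 0.1396 → 14.0 cM.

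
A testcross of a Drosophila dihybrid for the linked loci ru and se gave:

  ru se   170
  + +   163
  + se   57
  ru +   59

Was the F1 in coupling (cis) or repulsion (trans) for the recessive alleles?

The two most frequent classes are + + (163) and ru se (170); these are the parental (non-recombinant) types.
So the F1 carried + + on one chromosome and ru se on the other — the recessive alleles are on the same chromosome (cis / coupling).

cis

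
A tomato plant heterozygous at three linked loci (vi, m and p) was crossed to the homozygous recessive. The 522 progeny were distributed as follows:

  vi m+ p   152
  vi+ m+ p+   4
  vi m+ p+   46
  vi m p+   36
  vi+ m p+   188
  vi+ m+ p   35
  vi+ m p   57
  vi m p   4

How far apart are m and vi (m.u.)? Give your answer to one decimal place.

The two most frequent reciprocal classes, vi m+ p and vi+ m p+, are the parental types, so the F1 was vi m+ p / vi+ m p+.
The two rarest classes, vi m p and vi+ m+ p+, are the double crossovers. Comparing them with the parentals, only the m allele has switched, so m is the middle locus and the order is p – m – vi.
Crossovers in the m–vi interval produce the single-crossover classes vi+ m+ p and vi m p+ (35 + 36 = 71) plus the double crossovers (8).
RF(m–vi) = (71 + 8) / 522 = 79/522 = 0.1513 → 15.1 m.u.

15.1 m.u.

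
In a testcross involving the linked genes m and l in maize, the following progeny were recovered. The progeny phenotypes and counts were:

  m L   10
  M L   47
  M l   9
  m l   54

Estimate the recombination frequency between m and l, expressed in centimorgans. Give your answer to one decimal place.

The two most frequent classes, M L (47) and m l (54), are the parental types, so the F1 was M L / m l.
The recombinant classes are M l and m L: 9 + 10 = 19.
Recombination frequency = 19/120 = 0.1583 ≈ 15.8%, i.e. 15.8 centimorgans.

15.8 centimorgans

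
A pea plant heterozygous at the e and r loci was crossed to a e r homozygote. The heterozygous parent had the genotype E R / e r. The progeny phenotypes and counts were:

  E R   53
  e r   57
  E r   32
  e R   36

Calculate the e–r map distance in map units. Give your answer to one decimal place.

38.2 map units

The recombinant classes are E r and e R: 32 + 36 = 68.
Recombination frequency = 68/178 = 0.3820 ≈ 38.2%, i.e. 38.2 map units.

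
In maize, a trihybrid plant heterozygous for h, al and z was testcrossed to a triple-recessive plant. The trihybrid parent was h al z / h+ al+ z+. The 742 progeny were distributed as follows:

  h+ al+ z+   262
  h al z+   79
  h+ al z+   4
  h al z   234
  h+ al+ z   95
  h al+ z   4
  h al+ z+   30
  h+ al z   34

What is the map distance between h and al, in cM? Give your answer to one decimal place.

The two rarest classes, h al+ z and h+ al z+, are the double crossovers. Comparing them with the parentals, only the al allele has switched, so al is the middle locus and the order is h – al – z.
Crossovers in the h–al interval produce the single-crossover classes h+ al z and h al+ z+ (34 + 30 = 64) plus the double crossovers (8).
RF(h–al) = (64 + 8) / 742 = 72/742 = 0.0970 → 9.7 cM.

9.7 cM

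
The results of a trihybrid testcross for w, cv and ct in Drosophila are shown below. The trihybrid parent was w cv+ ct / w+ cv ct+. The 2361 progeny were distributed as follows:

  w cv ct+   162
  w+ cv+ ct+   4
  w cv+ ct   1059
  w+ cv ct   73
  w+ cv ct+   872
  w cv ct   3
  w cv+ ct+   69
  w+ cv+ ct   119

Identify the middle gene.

cv

The two rarest classes, w cv ct and w+ cv+ ct+, are the double crossovers. Comparing them with the parentals, only the cv allele has switched, so cv is the middle locus and the order is ct – cv – w.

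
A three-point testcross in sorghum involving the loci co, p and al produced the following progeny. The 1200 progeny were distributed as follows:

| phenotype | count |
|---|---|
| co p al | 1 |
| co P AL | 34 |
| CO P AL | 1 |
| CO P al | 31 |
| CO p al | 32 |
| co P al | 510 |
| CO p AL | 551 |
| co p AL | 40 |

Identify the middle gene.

p

The two most frequent reciprocal classes, co P al and CO p AL, are the parental types, so the F1 was co P al / CO p AL.
The two rarest classes, co p al and CO P AL, are the double crossovers. Comparing them with the parentals, only the p allele has switched, so p is the middle locus and the order is co – p – al.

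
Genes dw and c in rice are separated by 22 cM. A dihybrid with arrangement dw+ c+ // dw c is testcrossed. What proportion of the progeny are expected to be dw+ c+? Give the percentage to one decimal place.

A map distance of 22 cM corresponds to a recombination frequency of 0.220.
The F1 is dw+ c+ / dw c, so dw+ c+ is a parental gamete class with expected frequency (1 − r)/2 = 0.780/2 = 0.3900.
That is 0.3900 = 39.0% of the progeny.

39.0%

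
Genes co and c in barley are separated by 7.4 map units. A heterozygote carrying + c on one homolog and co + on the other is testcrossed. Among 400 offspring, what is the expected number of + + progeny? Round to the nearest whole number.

A map distance of 7.4 map units corresponds to a recombination frequency of 0.074.
The F1 is + c / co +, so + + is a recombinant gamete class with expected frequency r/2 = 0.074/2 = 0.0370.
Expected number = 0.0370 × 400 = 14.80 ≈ 15.

15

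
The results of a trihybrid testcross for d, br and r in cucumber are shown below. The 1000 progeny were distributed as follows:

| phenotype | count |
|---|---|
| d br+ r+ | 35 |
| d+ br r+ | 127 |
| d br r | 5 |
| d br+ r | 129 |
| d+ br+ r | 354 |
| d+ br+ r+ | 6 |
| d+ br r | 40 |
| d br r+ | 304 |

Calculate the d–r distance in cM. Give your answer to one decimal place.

26.7 cM

The two most frequent reciprocal classes, d br r+ and d+ br+ r, are the parental types, so the F1 was d br r+ / d+ br+ r.
The two rarest classes, d br r and d+ br+ r+, are the double crossovers. Comparing them with the parentals, only the r allele has switched, so r is the middle locus and the order is br – r – d.
Crossovers in the r–d interval produce the single-crossover classes d+ br r+ and d br+ r (127 + 129 = 256) plus the double crossovers (11).
RF(r–d) = (256 + 11) / 1000 = 267/1000 = 0.2670 → 26.7 cM.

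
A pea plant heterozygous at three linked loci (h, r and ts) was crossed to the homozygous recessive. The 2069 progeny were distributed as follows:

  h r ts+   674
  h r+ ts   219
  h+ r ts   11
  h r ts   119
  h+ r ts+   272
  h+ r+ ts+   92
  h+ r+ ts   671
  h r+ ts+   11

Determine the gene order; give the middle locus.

The two most frequent reciprocal classes, h+ r+ ts and h r ts+, are the parental types, so the F1 was h+ r+ ts / h r ts+.
The two rarest classes, h+ r ts and h r+ ts+, are the double crossovers. Comparing them with the parentals, only the r allele has switched, so r is the middle locus and the order is h – r – ts.

r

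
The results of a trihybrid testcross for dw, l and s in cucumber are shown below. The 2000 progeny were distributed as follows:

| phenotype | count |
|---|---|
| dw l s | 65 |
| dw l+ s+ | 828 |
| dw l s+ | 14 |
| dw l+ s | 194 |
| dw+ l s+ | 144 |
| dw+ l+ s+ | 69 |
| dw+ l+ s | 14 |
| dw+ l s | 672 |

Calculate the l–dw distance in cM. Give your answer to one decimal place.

8.1 cM

The two most frequent reciprocal classes, dw l+ s+ and dw+ l s, are the parental types, so the F1 was dw l+ s+ / dw+ l s.
The two rarest classes, dw l s+ and dw+ l+ s, are the double crossovers. Comparing them with the parentals, only the l allele has switched, so l is the middle locus and the order is s – l – dw.
Crossovers in the l–dw interval produce the single-crossover classes dw+ l+ s+ and dw l s (69 + 65 = 134) plus the double crossovers (28).
RF(l–dw) = (134 + 28) / 2000 = 162/2000 = 0.0810 → 8.1 cM.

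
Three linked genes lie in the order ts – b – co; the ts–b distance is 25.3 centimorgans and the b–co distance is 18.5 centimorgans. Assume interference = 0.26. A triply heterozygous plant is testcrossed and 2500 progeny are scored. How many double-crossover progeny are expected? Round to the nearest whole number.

Map distances give recombination frequencies of 0.253 and 0.185 for the two intervals.
With interference 0.26 (so coincidence = 0.74), expected double-crossover frequency = 0.253 × 0.185 × 0.74 = 0.03464.
Expected number = 0.03464 × 2500 = 86.59 ≈ 87.

87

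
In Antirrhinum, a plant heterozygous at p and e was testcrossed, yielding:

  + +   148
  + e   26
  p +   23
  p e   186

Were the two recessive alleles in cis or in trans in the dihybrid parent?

The two most frequent classes are + + (148) and p e (186); these are the parental (non-recombinant) types.
So the F1 carried + + on one chromosome and p e on the other — the recessive alleles are on the same chromosome (cis / coupling).

cis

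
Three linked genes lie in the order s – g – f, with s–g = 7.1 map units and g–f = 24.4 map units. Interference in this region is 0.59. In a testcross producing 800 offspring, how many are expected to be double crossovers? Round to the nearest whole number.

Map distances give recombination frequencies of 0.071 and 0.244 for the two intervals.
With interference 0.59 (so coincidence = 0.41), expected double-crossover frequency = 0.071 × 0.244 × 0.41 = 0.00710.
Expected number = 0.00710 × 800 = 5.68 ≈ 6.

6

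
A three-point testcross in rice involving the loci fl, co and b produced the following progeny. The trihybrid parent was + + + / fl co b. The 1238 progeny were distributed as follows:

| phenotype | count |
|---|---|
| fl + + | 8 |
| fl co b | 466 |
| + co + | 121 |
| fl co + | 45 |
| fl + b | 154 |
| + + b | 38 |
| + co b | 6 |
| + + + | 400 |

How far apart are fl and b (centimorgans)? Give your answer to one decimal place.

The two rarest classes, fl + + and + co b, are the double crossovers. Comparing them with the parentals, only the fl allele has switched, so fl is the middle locus and the order is co – fl – b.
Crossovers in the fl–b interval produce the single-crossover classes + + b and fl co + (38 + 45 = 83) plus the double crossovers (14).
RF(fl–b) = (83 + 14) / 1238 = 97/1238 = 0.0784 → 7.8 centimorgans.

7.8 centimorgans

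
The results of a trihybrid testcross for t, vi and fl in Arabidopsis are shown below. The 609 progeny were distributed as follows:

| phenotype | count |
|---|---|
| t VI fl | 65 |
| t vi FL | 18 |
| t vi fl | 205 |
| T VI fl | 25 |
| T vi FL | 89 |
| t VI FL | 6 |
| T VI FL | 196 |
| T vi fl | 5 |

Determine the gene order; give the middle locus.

t

The two most frequent reciprocal classes, t vi fl and T VI FL, are the parental types, so the F1 was t vi fl / T VI FL.
The two rarest classes, T vi fl and t VI FL, are the double crossovers. Comparing them with the parentals, only the t allele has switched, so t is the middle locus and the order is fl – t – vi.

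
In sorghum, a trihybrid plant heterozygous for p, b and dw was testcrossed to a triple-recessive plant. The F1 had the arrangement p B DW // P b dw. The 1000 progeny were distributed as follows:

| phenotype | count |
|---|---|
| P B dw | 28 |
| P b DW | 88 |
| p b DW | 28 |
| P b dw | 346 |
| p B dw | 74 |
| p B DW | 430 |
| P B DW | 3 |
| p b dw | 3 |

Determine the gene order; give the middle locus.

p

The two rarest classes, P B DW and p b dw, are the double crossovers. Comparing them with the parentals, only the p allele has switched, so p is the middle locus and the order is b – p – dw.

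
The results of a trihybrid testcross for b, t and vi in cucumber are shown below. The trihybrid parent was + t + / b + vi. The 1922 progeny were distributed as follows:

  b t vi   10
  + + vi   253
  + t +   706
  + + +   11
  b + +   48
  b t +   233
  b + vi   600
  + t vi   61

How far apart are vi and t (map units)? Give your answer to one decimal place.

The two rarest classes, + + + and b t vi, are the double crossovers. Comparing them with the parentals, only the t allele has switched, so t is the middle locus and the order is b – t – vi.
Crossovers in the t–vi interval produce the single-crossover classes + t vi and b + + (61 + 48 = 109) plus the double crossovers (21).
RF(t–vi) = (109 + 21) / 1922 = 130/1922 = 0.0676 → 6.8 map units.

6.8 map units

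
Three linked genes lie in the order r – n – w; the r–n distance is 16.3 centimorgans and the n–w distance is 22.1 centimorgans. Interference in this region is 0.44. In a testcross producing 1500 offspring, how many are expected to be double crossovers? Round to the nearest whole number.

30

Map distances give recombination frequencies of 0.163 and 0.221 for the two intervals.
With interference 0.44 (so coincidence = 0.56), expected double-crossover frequency = 0.163 × 0.221 × 0.56 = 0.02017.
Expected number = 0.02017 × 1500 = 30.26 ≈ 30.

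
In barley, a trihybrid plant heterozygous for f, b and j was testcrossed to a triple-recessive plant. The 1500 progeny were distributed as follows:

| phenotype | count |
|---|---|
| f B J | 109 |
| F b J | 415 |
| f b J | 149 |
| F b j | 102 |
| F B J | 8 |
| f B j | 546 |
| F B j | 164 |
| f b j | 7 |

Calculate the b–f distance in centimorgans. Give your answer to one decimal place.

21.9 centimorgans

The two most frequent reciprocal classes, f B j and F b J, are the parental types, so the F1 was f B j / F b J.
The two rarest classes, f b j and F B J, are the double crossovers. Comparing them with the parentals, only the b allele has switched, so b is the middle locus and the order is j – b – f.
Crossovers in the b–f interval produce the single-crossover classes F B j and f b J (164 + 149 = 313) plus the double crossovers (15).
RF(b–f) = (313 + 15) / 1500 = 328/1500 = 0.2187 → 21.9 centimorgans.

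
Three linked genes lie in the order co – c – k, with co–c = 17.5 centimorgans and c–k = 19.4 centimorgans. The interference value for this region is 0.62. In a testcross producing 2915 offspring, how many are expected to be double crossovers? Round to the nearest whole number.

Map distances give recombination frequencies of 0.175 and 0.194 for the two intervals.
With interference 0.62 (so coincidence = 0.38), expected double-crossover frequency = 0.175 × 0.194 × 0.38 = 0.01290.
Expected number = 0.01290 × 2915 = 37.61 ≈ 38.

38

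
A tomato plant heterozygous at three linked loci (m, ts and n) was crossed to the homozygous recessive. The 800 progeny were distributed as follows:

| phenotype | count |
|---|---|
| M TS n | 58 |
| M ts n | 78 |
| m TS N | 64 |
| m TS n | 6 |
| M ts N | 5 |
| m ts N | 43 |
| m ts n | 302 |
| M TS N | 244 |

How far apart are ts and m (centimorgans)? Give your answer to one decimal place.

19.1 centimorgans

The two most frequent reciprocal classes, M TS N and m ts n, are the parental types, so the F1 was M TS N / m ts n.
The two rarest classes, M ts N and m TS n, are the double crossovers. Comparing them with the parentals, only the ts allele has switched, so ts is the middle locus and the order is n – ts – m.
Crossovers in the ts–m interval produce the single-crossover classes m TS N and M ts n (64 + 78 = 142) plus the double crossovers (11).
RF(ts–m) = (142 + 11) / 800 = 153/800 = 0.1913 → 19.1 centimorgans.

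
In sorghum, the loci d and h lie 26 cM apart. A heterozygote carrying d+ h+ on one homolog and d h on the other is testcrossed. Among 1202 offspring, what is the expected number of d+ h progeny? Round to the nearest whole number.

156

A map distance of 26 cM corresponds to a recombination frequency of 0.260.
The F1 is d+ h+ / d h, so d+ h is a recombinant gamete class with expected frequency r/2 = 0.260/2 = 0.1300.
Expected number = 0.1300 × 1202 = 156.26 ≈ 156.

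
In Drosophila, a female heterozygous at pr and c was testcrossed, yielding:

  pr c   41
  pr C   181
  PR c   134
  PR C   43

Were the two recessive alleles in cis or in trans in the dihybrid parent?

The two most frequent classes are PR c (134) and pr C (181); these are the parental (non-recombinant) types.
So the F1 carried PR c on one chromosome and pr C on the other — the recessive alleles are on opposite chromosomes (trans / repulsion).

trans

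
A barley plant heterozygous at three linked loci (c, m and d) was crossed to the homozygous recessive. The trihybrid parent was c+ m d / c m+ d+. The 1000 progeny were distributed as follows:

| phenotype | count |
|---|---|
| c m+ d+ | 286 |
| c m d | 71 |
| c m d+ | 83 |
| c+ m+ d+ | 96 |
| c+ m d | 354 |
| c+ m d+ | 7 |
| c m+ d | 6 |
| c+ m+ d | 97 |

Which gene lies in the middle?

d

The two rarest classes, c+ m d+ and c m+ d, are the double crossovers. Comparing them with the parentals, only the d allele has switched, so d is the middle locus and the order is m – d – c.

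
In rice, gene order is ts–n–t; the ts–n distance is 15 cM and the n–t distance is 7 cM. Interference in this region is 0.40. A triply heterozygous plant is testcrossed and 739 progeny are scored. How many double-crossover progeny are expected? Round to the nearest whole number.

Map distances give recombination frequencies of 0.150 and 0.070 for the two intervals.
With interference 0.40 (so coincidence = 0.60), expected double-crossover frequency = 0.150 × 0.070 × 0.60 = 0.00630.
Expected number = 0.00630 × 739 = 4.66 ≈ 5.

5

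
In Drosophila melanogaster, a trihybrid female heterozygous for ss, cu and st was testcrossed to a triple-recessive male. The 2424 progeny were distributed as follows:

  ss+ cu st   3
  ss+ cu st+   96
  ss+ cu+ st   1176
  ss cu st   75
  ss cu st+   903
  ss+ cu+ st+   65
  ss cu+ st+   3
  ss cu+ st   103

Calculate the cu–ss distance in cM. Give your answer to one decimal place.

8.5 cM

The two most frequent reciprocal classes, ss cu st+ and ss+ cu+ st, are the parental types, so the F1 was ss cu st+ / ss+ cu+ st.
The two rarest classes, ss cu+ st+ and ss+ cu st, are the double crossovers. Comparing them with the parentals, only the cu allele has switched, so cu is the middle locus and the order is st – cu – ss.
Crossovers in the cu–ss interval produce the single-crossover classes ss+ cu st+ and ss cu+ st (96 + 103 = 199) plus the double crossovers (6).
RF(cu–ss) = (199 + 6) / 2424 = 205/2424 = 0.0846 → 8.5 cM.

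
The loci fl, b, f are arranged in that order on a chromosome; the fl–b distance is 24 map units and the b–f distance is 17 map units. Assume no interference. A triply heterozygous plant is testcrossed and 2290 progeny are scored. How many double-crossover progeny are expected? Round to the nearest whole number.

93

Map distances give recombination frequencies of 0.240 and 0.170 for the two intervals.
With no interference, expected double-crossover frequency = 0.240 × 0.170 = 0.04080.
Expected number = 0.04080 × 2290 = 93.43 ≈ 93.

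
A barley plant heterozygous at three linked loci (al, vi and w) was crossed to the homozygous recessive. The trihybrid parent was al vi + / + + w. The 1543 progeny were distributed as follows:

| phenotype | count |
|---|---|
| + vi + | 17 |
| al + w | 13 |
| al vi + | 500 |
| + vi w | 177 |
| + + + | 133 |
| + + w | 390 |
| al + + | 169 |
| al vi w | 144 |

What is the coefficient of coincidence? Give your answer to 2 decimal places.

0.40

The two rarest classes, + vi + and al + w, are the double crossovers. Comparing them with the parentals, only the al allele has switched, so al is the middle locus and the order is vi – al – w.
vi–al: (346 + 30)/1543 = 0.2437; al–w: (277 + 30)/1543 = 0.1990.
Expected DCO frequency = 0.2437 × 0.1990 ≈ 0.04850; observed = 30/1543 ≈ 0.01944.
Coefficient of coincidence = 0.01944/0.04850 ≈ 0.40.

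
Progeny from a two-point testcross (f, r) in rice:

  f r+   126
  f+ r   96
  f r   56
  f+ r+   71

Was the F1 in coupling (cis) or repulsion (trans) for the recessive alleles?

trans

The two most frequent classes are f+ r (96) and f r+ (126); these are the parental (non-recombinant) types.
So the F1 carried f+ r on one chromosome and f r+ on the other — the recessive alleles are on opposite chromosomes (trans / repulsion).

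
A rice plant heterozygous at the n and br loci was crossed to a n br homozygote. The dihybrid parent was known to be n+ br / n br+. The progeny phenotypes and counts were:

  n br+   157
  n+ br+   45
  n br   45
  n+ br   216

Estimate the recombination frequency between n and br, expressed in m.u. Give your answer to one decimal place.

19.4 m.u.

The recombinant classes are n+ br+ and n br: 45 + 45 = 90.
Recombination frequency = 90/463 = 0.1944 ≈ 19.4%, i.e. 19.4 m.u.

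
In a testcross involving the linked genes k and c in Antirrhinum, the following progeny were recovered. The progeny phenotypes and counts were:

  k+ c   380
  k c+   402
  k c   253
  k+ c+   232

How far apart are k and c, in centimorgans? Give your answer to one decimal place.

The two most frequent classes, k+ c (380) and k c+ (402), are the parental types, so the F1 was k+ c / k c+.
The recombinant classes are k+ c+ and k c: 232 + 253 = 485.
Recombination frequency = 485/1267 = 0.3828 ≈ 38.3%, i.e. 38.3 centimorgans.

38.3 centimorgans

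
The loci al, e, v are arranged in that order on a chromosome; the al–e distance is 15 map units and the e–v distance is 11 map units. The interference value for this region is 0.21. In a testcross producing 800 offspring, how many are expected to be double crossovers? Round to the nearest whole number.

10

Map distances give recombination frequencies of 0.150 and 0.110 for the two intervals.
With interference 0.21 (so coincidence = 0.79), expected double-crossover frequency = 0.150 × 0.110 × 0.79 = 0.01304.
Expected number = 0.01304 × 800 = 10.43 ≈ 10.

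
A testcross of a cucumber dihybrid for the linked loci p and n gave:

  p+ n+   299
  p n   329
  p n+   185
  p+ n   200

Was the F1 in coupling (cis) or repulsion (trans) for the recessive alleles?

The two most frequent classes are p+ n+ (299) and p n (329); these are the parental (non-recombinant) types.
So the F1 carried p+ n+ on one chromosome and p n on the other — the recessive alleles are on the same chromosome (cis / coupling).

cis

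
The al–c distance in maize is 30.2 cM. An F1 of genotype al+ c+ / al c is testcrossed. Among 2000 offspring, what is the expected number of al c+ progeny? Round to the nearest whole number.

A map distance of 30.2 cM corresponds to a recombination frequency of 0.302.
The F1 is al+ c+ / al c, so al c+ is a recombinant gamete class with expected frequency r/2 = 0.302/2 = 0.1510.
Expected number = 0.1510 × 2000 = 302.00 ≈ 302.

302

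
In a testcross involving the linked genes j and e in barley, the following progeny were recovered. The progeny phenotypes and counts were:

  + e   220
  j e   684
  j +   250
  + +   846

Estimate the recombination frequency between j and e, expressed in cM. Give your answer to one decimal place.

The two most frequent classes, + + (846) and j e (684), are the parental types, so the F1 was + + / j e.
The recombinant classes are + e and j +: 220 + 250 = 470.
Recombination frequency = 470/2000 = 0.2350 ≈ 23.5%, i.e. 23.5 cM.

23.5 cM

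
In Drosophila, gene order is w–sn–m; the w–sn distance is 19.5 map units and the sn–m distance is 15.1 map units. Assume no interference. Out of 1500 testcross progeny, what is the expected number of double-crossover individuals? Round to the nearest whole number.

44

Map distances give recombination frequencies of 0.195 and 0.151 for the two intervals.
With no interference, expected double-crossover frequency = 0.195 × 0.151 = 0.02944.
Expected number = 0.02944 × 1500 = 44.17 ≈ 44.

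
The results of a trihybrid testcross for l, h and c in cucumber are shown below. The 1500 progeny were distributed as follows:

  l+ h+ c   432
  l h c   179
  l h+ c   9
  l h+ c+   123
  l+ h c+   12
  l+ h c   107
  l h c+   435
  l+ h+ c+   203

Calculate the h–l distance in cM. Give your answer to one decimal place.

16.7 cM

The two most frequent reciprocal classes, l h c+ and l+ h+ c, are the parental types, so the F1 was l h c+ / l+ h+ c.
The two rarest classes, l+ h c+ and l h+ c, are the double crossovers. Comparing them with the parentals, only the l allele has switched, so l is the middle locus and the order is c – l – h.
Crossovers in the l–h interval produce the single-crossover classes l h+ c+ and l+ h c (123 + 107 = 230) plus the double crossovers (21).
RF(l–h) = (230 + 21) / 1500 = 251/1500 = 0.1673 → 16.7 cM.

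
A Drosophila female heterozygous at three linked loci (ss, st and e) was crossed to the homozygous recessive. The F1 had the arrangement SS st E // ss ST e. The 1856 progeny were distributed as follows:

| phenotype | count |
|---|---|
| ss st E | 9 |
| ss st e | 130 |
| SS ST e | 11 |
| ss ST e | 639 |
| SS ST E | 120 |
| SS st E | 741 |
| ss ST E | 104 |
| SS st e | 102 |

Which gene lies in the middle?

The two rarest classes, ss st E and SS ST e, are the double crossovers. Comparing them with the parentals, only the ss allele has switched, so ss is the middle locus and the order is st – ss – e.

ss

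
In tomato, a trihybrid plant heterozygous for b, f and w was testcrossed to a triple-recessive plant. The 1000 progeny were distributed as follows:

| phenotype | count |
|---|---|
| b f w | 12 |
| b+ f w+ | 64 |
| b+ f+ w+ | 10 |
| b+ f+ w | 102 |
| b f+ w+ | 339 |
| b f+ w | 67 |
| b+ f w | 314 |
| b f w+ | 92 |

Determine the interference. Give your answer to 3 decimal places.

0.334

The two most frequent reciprocal classes, b f+ w+ and b+ f w, are the parental types, so the F1 was b f+ w+ / b+ f w.
The two rarest classes, b+ f+ w+ and b f w, are the double crossovers. Comparing them with the parentals, only the b allele has switched, so b is the middle locus and the order is w – b – f.
w–b: (131 + 22)/1000 = 0.1530; b–f: (194 + 22)/1000 = 0.2160.
Expected DCO frequency = 0.1530 × 0.2160 ≈ 0.03305; observed = 22/1000 ≈ 0.02200.
Coefficient of coincidence = 0.02200/0.03305 ≈ 0.666; interference = 1 − 0.666 = 0.334.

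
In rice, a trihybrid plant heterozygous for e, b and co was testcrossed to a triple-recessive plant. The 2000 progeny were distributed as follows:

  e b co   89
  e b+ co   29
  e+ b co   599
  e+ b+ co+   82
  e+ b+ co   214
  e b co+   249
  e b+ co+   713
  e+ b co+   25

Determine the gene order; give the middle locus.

The two most frequent reciprocal classes, e+ b co and e b+ co+, are the parental types, so the F1 was e+ b co / e b+ co+.
The two rarest classes, e+ b co+ and e b+ co, are the double crossovers. Comparing them with the parentals, only the co allele has switched, so co is the middle locus and the order is e – co – b.

co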